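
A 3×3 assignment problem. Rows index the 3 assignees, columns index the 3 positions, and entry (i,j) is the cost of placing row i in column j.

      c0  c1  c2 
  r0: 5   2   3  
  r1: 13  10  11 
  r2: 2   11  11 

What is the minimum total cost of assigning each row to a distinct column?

Minimum assignment cost: 15

one of 2 optimal assignments: row0→col1 (cost 2), row1→col2 (cost 11), row2→col0 (cost 2)
total = 2 + 11 + 2 = 15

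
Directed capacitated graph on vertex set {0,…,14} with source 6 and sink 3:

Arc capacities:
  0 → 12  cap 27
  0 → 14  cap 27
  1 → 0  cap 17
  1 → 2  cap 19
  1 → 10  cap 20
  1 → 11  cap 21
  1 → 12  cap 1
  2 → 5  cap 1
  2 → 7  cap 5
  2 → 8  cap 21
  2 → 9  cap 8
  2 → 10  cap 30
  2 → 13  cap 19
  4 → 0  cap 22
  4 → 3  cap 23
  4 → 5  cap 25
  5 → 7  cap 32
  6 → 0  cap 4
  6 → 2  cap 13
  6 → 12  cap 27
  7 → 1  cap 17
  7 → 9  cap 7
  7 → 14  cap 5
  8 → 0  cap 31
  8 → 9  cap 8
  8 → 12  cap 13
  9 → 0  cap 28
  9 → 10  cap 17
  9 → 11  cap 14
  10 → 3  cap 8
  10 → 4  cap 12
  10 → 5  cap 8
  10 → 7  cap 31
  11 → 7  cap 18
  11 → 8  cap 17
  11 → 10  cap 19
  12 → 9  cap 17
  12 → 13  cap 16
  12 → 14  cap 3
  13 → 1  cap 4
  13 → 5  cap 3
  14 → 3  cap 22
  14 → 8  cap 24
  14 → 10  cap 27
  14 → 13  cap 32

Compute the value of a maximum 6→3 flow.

Maximum flow value: 42

augment #1: 6→0→14→3 bottleneck 4, total now 4
augment #2: 6→2→10→3 bottleneck 8, total now 12
augment #3: 6→12→14→3 bottleneck 3, total now 15
augment #4: 6→2→7→14→3 bottleneck 5, total now 20
augment #5: 6→12→9→0→14→3 bottleneck 10, total now 30
augment #6: 6→12→9→10→4→3 bottleneck 7, total now 37
augment #7: 6→12→13→1→10→4→3 bottleneck 4, total now 41
augment #8: 6→12→13→5→7→1→10→4→3 bottleneck 1, total now 42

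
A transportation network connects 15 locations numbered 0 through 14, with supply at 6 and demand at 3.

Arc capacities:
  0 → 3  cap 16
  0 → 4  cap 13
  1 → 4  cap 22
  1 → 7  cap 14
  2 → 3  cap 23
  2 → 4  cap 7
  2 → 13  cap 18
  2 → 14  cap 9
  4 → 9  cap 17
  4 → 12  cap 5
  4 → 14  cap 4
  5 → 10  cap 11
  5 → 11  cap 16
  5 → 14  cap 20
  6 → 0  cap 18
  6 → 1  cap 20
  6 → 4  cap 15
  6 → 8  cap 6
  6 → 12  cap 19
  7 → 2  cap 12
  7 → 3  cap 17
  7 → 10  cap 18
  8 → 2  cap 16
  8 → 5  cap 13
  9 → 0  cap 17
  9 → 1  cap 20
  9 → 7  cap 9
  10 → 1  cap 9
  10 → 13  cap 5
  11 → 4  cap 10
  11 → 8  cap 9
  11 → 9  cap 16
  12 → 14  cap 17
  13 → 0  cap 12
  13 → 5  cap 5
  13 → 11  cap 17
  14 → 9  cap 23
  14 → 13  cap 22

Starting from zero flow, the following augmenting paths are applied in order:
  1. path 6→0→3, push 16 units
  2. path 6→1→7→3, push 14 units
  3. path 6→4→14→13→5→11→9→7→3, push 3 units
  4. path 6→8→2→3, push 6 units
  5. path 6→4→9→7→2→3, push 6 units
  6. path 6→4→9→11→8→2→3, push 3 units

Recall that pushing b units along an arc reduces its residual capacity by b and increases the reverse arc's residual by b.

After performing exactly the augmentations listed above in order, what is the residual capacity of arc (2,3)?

after path 1 (6→0→3, push 16): res(2,3)=23
after path 2 (6→1→7→3, push 14): res(2,3)=23
after path 3 (6→4→14→13→5→11→9→7→3, push 3): res(2,3)=23
after path 4 (6→8→2→3, push 6): res(2,3)=17
after path 5 (6→4→9→7→2→3, push 6): res(2,3)=11
after path 6 (6→4→9→11→8→2→3, push 3): res(2,3)=8

Residual capacity of (2,3): 8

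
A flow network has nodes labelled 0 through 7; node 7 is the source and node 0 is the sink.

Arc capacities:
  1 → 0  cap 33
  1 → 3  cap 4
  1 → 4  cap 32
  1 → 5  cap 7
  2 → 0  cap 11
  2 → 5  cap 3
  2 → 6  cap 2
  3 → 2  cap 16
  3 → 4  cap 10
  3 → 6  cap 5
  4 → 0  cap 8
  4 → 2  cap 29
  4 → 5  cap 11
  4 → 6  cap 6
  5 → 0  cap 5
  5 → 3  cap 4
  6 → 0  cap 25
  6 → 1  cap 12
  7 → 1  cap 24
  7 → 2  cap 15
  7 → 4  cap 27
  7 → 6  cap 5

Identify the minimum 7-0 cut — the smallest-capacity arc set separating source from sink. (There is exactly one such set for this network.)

Min-cut arcs: {(2,0), (2,6), (4,0), (4,6), (5,0), (5,3), (7,1), (7,6)} (total capacity 65)

augment #1: 7→1→0 push 24
augment #2: 7→2→0 push 11
augment #3: 7→4→0 push 8
augment #4: 7→6→0 push 5
augment #5: 7→2→5→0 push 3
augment #6: 7→2→6→0 push 1
augment #7: 7→4→5→0 push 2
augment #8: 7→4→6→0 push 6
augment #9: 7→4→2→6→0 push 1
augment #10: 7→4→5→3→6→0 push 4
max flow = 65; residual-reachable set from 7 gives S-side
cut edges (S→T): {(2,0), (2,6), (4,0), (4,6), (5,0), (5,3), (7,1), (7,6)} total cap 65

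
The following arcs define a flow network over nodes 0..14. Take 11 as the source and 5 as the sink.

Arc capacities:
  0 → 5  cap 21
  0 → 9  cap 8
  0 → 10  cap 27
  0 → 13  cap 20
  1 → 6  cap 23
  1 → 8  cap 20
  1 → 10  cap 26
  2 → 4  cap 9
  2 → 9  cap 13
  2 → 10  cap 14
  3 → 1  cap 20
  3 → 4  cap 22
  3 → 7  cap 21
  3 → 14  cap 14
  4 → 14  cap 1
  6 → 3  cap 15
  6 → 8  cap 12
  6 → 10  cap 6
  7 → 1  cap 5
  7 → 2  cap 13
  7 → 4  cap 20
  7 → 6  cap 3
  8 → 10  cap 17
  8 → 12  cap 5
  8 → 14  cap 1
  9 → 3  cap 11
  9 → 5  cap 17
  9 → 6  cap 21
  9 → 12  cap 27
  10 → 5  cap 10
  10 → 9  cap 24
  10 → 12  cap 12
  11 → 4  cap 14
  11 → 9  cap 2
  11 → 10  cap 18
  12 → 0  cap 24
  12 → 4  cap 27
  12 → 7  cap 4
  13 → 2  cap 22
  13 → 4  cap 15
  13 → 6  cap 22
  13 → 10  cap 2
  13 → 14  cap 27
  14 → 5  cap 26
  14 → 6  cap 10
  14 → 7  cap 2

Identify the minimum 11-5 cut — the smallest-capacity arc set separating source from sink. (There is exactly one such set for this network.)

augment #1: 11→9→5 push 2
augment #2: 11→10→5 push 10
augment #3: 11→4→14→5 push 1
augment #4: 11→10→9→5 push 8
max flow = 21; residual-reachable set from 11 gives S-side
cut edges (S→T): {(4,14), (11,9), (11,10)} total cap 21

Min-cut arcs: {(4,14), (11,9), (11,10)} (total capacity 21)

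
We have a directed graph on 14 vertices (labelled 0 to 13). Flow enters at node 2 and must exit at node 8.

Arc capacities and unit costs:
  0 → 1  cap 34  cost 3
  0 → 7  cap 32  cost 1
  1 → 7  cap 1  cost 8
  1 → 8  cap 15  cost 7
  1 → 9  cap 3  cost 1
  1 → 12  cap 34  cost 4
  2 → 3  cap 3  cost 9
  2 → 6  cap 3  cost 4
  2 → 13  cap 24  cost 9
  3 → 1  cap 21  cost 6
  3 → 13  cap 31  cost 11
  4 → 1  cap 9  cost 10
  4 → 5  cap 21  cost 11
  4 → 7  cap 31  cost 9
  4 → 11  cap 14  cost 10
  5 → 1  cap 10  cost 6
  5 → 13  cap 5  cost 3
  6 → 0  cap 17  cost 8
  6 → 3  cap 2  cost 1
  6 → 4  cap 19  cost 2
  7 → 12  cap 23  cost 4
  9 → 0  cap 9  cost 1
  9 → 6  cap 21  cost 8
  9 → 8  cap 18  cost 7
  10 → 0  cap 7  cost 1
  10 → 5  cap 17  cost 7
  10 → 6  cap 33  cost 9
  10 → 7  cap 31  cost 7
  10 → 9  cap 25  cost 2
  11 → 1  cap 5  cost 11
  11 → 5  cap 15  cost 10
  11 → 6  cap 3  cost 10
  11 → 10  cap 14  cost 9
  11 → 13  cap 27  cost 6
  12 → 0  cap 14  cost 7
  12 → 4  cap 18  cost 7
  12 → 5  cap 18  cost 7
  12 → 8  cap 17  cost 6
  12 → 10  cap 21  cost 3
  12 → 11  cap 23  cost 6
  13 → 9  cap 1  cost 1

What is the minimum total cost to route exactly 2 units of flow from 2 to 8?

Minimum cost for 2 units: 35

shortest-cost path #1: 2→13→9→8 push 1 @ unit cost 17 (adds 17)
shortest-cost path #2: 2→6→3→1→8 push 1 @ unit cost 18 (adds 18)
total cost = 35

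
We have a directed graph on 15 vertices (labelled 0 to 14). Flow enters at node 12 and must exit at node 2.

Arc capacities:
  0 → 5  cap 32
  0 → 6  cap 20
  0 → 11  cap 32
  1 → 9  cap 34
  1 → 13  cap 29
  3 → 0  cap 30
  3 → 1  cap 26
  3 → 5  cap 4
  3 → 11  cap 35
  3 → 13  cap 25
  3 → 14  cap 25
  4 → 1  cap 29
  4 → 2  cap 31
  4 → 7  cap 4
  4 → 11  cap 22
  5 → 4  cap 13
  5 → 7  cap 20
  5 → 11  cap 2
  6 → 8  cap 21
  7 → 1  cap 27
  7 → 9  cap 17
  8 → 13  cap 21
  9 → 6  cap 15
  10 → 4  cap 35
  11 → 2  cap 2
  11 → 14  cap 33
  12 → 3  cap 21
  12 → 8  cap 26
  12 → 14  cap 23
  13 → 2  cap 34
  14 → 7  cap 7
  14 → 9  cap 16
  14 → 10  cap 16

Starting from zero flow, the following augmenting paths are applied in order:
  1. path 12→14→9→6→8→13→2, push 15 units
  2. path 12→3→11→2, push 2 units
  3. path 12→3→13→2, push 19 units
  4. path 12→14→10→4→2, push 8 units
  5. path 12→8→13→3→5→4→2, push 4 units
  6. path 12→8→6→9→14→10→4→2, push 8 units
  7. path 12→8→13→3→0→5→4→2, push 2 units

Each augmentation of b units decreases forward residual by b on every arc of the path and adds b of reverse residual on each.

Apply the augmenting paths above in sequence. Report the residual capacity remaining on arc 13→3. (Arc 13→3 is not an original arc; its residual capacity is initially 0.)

Residual capacity of (13,3): 13

after path 1 (12→14→9→6→8→13→2, push 15): res(13,3)=0
after path 2 (12→3→11→2, push 2): res(13,3)=0
after path 3 (12→3→13→2, push 19): res(13,3)=19
after path 4 (12→14→10→4→2, push 8): res(13,3)=19
after path 5 (12→8→13→3→5→4→2, push 4): res(13,3)=15
after path 6 (12→8→6→9→14→10→4→2, push 8): res(13,3)=15
after path 7 (12→8→13→3→0→5→4→2, push 2): res(13,3)=13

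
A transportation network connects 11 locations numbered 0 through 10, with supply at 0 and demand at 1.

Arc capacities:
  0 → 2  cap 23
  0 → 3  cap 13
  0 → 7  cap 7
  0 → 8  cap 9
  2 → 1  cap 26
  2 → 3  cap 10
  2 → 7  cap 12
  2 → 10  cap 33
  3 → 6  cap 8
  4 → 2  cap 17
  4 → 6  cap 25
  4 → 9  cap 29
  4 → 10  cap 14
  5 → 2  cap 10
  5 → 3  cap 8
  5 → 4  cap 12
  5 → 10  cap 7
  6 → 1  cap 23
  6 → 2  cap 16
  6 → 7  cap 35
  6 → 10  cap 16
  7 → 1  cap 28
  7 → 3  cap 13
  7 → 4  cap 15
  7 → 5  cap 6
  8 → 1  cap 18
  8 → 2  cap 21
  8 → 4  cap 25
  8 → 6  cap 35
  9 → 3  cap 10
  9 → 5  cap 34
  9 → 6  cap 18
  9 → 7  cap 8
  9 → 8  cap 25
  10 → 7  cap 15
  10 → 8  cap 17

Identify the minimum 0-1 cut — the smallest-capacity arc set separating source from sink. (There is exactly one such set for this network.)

Min-cut arcs: {(0,2), (0,7), (0,8), (3,6)} (total capacity 47)

augment #1: 0→2→1 push 23
augment #2: 0→7→1 push 7
augment #3: 0→8→1 push 9
augment #4: 0→3→6→1 push 8
max flow = 47; residual-reachable set from 0 gives S-side
cut edges (S→T): {(0,2), (0,7), (0,8), (3,6)} total cap 47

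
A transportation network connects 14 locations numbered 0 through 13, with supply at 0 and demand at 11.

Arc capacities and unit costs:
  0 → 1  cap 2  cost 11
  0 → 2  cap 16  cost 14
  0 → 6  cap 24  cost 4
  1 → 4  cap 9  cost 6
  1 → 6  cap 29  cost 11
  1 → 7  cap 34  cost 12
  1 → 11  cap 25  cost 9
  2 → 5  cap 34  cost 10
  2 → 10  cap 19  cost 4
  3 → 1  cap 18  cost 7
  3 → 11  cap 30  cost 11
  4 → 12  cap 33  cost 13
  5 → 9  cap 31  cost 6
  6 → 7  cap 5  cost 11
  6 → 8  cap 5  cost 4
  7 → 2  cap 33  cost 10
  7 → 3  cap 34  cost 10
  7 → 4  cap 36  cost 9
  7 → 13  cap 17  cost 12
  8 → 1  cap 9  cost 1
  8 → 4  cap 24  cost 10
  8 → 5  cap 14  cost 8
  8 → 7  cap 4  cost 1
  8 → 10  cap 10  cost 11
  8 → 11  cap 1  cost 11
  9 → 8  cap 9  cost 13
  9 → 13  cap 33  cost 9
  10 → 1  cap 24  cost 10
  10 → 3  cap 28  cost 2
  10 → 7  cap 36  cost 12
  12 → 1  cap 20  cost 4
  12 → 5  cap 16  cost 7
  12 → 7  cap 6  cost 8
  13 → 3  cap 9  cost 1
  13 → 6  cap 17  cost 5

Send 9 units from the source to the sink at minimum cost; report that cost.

Minimum cost for 9 units: 192

shortest-cost path #1: 0→6→8→1→11 push 5 @ unit cost 18 (adds 90)
shortest-cost path #2: 0→1→11 push 2 @ unit cost 20 (adds 40)
shortest-cost path #3: 0→2→10→3→11 push 2 @ unit cost 31 (adds 62)
total cost = 192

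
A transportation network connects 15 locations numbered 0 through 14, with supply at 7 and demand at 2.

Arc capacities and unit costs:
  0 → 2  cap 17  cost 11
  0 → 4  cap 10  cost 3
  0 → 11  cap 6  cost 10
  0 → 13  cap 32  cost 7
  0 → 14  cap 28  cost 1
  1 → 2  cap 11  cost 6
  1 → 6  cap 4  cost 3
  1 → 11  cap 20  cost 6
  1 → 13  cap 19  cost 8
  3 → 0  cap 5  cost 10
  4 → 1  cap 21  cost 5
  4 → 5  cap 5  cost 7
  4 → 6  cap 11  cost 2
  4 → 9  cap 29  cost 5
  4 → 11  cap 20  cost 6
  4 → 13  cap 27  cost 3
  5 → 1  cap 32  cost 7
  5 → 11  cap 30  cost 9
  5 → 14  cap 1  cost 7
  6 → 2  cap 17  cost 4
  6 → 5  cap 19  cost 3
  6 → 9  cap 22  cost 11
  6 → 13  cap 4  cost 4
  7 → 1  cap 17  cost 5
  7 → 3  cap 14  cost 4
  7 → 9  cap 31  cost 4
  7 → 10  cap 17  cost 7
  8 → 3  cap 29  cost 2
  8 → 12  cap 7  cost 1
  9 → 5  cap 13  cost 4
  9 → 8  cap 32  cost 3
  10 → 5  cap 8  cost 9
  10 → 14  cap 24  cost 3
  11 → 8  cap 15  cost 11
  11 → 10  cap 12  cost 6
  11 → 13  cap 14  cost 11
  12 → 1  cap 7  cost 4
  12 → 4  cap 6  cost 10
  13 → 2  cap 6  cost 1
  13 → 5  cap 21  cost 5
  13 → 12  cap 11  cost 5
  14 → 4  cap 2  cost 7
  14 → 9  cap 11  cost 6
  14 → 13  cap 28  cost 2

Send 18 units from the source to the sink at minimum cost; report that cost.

shortest-cost path #1: 7→1→2 push 11 @ unit cost 11 (adds 121)
shortest-cost path #2: 7→1→6→2 push 4 @ unit cost 12 (adds 48)
shortest-cost path #3: 7→10→14→13→2 push 3 @ unit cost 13 (adds 39)
total cost = 208

Minimum cost for 18 units: 208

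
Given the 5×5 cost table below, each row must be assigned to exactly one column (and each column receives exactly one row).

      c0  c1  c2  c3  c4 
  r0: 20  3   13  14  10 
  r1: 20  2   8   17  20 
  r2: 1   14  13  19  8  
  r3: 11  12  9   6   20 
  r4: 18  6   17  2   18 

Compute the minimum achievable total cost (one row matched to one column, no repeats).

optimal assignment: row0→col4 (cost 10), row1→col1 (cost 2), row2→col0 (cost 1), row3→col2 (cost 9), row4→col3 (cost 2)
total = 10 + 2 + 1 + 9 + 2 = 24

Minimum assignment cost: 24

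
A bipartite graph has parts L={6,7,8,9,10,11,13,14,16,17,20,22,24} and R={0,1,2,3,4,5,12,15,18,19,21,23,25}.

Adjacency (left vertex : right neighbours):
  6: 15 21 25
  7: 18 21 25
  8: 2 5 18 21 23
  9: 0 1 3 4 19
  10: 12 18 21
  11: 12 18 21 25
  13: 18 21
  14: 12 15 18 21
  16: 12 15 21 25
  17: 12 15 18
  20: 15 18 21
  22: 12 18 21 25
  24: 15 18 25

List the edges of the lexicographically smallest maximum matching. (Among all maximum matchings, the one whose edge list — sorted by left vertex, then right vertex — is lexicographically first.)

Lex-smallest maximum matching: {(6,15), (7,18), (8,2), (9,0), (10,12), (11,21), (16,25)}

|M| = 7 (so the lex-smallest maximum matching has 7 edges)
process left vertices in ascending order; for each, take the smallest-labelled available neighbour that still permits 7 edges overall, or leave it unmatched if none does
lex-smallest matching: {6-15, 7-18, 8-2, 9-0, 10-12, 11-21, 16-25}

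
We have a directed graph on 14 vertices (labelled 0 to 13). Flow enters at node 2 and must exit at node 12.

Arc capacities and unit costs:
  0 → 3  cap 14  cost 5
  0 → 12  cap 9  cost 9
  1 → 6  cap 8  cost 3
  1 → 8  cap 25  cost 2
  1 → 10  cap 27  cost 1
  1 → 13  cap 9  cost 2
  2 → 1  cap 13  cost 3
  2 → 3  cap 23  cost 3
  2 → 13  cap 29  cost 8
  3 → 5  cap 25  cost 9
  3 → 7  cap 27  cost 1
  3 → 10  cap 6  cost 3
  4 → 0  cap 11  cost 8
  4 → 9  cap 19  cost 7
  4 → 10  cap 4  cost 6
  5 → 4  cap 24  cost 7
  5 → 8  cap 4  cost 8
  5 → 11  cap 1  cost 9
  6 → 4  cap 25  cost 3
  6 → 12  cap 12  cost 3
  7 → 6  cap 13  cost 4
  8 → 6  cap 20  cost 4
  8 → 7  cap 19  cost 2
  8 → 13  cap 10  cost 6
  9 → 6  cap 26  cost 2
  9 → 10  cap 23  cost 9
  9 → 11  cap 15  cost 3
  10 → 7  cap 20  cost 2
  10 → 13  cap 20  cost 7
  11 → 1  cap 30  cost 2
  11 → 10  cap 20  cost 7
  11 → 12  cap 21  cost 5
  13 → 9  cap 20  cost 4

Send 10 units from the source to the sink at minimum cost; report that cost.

Minimum cost for 10 units: 94

shortest-cost path #1: 2→1→6→12 push 8 @ unit cost 9 (adds 72)
shortest-cost path #2: 2→3→7→6→12 push 2 @ unit cost 11 (adds 22)
total cost = 94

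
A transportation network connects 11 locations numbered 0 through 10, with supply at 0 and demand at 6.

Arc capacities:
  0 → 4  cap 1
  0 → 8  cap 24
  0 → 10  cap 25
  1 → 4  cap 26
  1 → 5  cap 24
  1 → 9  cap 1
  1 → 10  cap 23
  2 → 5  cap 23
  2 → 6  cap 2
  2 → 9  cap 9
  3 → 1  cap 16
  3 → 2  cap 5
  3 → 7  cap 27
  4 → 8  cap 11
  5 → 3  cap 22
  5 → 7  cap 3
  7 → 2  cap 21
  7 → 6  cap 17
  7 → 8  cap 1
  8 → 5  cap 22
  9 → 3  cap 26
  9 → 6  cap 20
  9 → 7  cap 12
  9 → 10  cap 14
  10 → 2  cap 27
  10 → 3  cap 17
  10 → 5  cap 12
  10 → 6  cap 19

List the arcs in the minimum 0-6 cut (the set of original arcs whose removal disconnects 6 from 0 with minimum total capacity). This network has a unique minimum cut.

augment #1: 0→10→6 push 19
augment #2: 0→10→2→6 push 2
augment #3: 0→8→5→7→6 push 3
augment #4: 0→10→2→9→6 push 4
augment #5: 0→8→5→3→7→6 push 14
augment #6: 0→8→5→3→1→9→6 push 1
augment #7: 0→8→5→3→2→9→6 push 4
max flow = 47; residual-reachable set from 0 gives S-side
cut edges (S→T): {(0,10), (8,5)} total cap 47

Min-cut arcs: {(0,10), (8,5)} (total capacity 47)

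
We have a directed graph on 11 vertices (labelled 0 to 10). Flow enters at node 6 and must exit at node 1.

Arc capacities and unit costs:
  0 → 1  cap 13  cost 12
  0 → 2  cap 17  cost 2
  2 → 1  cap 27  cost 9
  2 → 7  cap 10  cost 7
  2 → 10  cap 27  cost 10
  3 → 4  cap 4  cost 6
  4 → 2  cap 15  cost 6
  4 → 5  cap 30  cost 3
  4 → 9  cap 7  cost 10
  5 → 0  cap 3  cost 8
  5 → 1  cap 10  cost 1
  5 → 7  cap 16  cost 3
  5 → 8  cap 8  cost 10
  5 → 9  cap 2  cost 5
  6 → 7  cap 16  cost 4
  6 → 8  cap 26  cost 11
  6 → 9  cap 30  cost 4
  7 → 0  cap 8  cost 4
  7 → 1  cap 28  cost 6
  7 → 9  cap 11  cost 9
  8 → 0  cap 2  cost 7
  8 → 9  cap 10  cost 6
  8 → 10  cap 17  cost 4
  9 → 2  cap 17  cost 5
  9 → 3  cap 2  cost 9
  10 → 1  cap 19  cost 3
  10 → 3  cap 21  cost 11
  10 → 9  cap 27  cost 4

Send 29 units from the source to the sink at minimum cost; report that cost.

shortest-cost path #1: 6→7→1 push 16 @ unit cost 10 (adds 160)
shortest-cost path #2: 6→8→10→1 push 13 @ unit cost 18 (adds 234)
total cost = 394

Minimum cost for 29 units: 394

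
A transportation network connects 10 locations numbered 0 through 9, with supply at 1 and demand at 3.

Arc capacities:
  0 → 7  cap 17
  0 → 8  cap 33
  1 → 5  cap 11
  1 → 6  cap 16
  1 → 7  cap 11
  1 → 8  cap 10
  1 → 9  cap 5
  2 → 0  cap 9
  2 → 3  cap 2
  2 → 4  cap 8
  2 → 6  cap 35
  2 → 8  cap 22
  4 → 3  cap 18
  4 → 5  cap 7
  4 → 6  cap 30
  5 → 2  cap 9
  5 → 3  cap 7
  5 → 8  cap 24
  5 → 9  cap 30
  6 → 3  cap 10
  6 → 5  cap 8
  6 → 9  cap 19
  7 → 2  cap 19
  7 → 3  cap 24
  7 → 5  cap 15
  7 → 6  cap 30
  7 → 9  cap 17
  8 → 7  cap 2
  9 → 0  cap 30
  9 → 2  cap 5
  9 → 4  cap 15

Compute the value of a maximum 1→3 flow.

Maximum flow value: 45

augment #1: 1→5→3 bottleneck 7, total now 7
augment #2: 1→6→3 bottleneck 10, total now 17
augment #3: 1→7→3 bottleneck 11, total now 28
augment #4: 1→5→2→3 bottleneck 2, total now 30
augment #5: 1→8→7→3 bottleneck 2, total now 32
augment #6: 1→9→4→3 bottleneck 5, total now 37
augment #7: 1→5→2→4→3 bottleneck 2, total now 39
augment #8: 1→6→9→4→3 bottleneck 6, total now 45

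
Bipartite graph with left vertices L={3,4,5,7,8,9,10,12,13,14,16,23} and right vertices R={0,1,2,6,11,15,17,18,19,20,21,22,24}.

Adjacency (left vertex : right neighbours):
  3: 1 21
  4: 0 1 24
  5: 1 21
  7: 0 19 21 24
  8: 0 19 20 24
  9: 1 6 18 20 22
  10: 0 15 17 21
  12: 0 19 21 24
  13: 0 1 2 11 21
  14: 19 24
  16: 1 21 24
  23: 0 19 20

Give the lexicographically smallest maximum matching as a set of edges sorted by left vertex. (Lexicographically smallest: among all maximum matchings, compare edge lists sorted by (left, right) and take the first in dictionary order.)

Lex-smallest maximum matching: {(3,1), (4,0), (5,21), (7,19), (8,20), (9,6), (10,15), (12,24), (13,2)}

|M| = 9 (so the lex-smallest maximum matching has 9 edges)
process left vertices in ascending order; for each, take the smallest-labelled available neighbour that still permits 9 edges overall, or leave it unmatched if none does
lex-smallest matching: {3-1, 4-0, 5-21, 7-19, 8-20, 9-6, 10-15, 12-24, 13-2}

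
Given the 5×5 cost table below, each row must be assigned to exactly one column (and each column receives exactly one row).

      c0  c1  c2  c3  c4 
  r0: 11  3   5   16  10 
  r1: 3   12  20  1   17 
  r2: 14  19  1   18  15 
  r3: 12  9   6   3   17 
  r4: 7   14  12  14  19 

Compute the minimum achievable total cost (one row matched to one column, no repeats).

Minimum assignment cost: 28

optimal assignment: row0→col4 (cost 10), row1→col3 (cost 1), row2→col2 (cost 1), row3→col1 (cost 9), row4→col0 (cost 7)
total = 10 + 1 + 1 + 9 + 7 = 28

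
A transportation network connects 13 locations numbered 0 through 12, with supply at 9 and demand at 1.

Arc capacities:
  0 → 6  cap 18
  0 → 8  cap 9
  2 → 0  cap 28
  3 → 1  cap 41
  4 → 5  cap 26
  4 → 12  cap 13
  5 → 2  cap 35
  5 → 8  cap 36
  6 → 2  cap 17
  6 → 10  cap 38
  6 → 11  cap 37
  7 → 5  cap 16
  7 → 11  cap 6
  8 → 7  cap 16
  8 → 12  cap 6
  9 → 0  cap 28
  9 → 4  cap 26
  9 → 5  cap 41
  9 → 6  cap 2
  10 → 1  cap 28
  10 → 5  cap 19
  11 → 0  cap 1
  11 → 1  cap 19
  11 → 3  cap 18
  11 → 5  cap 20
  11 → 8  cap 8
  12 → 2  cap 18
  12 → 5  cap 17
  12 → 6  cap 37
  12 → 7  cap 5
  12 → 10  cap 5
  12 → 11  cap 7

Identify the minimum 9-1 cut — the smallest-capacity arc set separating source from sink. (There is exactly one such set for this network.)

Min-cut arcs: {(0,6), (4,12), (7,11), (8,12), (9,6)} (total capacity 45)

augment #1: 9→6→10→1 push 2
augment #2: 9→0→6→10→1 push 18
augment #3: 9→4→12→10→1 push 5
augment #4: 9→4→12→11→1 push 7
augment #5: 9→0→8→7→11→1 push 6
augment #6: 9→4→12→6→10→1 push 1
augment #7: 9→0→8→12→6→10→1 push 2
augment #8: 9→0→8→12→6→11→1 push 1
augment #9: 9→5→8→12→6→11→1 push 3
max flow = 45; residual-reachable set from 9 gives S-side
cut edges (S→T): {(0,6), (4,12), (7,11), (8,12), (9,6)} total cap 45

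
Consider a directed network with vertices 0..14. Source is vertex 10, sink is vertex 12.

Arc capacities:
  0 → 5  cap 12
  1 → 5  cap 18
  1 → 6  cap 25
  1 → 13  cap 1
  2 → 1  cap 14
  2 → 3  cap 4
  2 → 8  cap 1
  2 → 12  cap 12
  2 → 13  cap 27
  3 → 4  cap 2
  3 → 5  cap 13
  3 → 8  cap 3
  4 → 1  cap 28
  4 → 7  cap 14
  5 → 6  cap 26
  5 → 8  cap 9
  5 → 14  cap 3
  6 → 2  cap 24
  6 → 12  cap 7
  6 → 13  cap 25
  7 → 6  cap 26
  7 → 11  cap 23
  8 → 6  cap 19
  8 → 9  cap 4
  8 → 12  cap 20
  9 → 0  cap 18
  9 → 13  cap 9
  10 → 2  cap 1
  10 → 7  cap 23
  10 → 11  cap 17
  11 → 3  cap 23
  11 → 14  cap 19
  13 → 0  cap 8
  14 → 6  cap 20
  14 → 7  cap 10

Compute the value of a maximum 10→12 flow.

augment #1: 10→2→12 bottleneck 1, total now 1
augment #2: 10→7→6→12 bottleneck 7, total now 8
augment #3: 10→7→6→2→12 bottleneck 11, total now 19
augment #4: 10→11→3→8→12 bottleneck 3, total now 22
augment #5: 10→7→6→2→8→12 bottleneck 1, total now 23
augment #6: 10→11→3→5→8→12 bottleneck 9, total now 32

Maximum flow value: 32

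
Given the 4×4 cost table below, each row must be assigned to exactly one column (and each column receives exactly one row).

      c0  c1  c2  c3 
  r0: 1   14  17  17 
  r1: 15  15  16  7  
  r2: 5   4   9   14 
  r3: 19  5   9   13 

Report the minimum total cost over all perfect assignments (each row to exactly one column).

Minimum assignment cost: 21

optimal assignment: row0→col0 (cost 1), row1→col3 (cost 7), row2→col1 (cost 4), row3→col2 (cost 9)
total = 1 + 7 + 4 + 9 = 21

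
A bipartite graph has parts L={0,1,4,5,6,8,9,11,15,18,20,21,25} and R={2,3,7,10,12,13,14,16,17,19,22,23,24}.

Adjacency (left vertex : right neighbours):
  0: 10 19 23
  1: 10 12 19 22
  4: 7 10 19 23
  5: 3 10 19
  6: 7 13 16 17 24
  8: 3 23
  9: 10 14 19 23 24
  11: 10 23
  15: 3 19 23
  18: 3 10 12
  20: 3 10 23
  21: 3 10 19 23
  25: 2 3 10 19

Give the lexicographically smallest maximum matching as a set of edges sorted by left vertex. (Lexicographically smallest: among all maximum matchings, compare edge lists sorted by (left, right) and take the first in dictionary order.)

|M| = 10 (so the lex-smallest maximum matching has 10 edges)
process left vertices in ascending order; for each, take the smallest-labelled available neighbour that still permits 10 edges overall, or leave it unmatched if none does
lex-smallest matching: {0-10, 1-22, 4-7, 5-3, 6-13, 8-23, 9-14, 15-19, 18-12, 25-2}

Lex-smallest maximum matching: {(0,10), (1,22), (4,7), (5,3), (6,13), (8,23), (9,14), (15,19), (18,12), (25,2)}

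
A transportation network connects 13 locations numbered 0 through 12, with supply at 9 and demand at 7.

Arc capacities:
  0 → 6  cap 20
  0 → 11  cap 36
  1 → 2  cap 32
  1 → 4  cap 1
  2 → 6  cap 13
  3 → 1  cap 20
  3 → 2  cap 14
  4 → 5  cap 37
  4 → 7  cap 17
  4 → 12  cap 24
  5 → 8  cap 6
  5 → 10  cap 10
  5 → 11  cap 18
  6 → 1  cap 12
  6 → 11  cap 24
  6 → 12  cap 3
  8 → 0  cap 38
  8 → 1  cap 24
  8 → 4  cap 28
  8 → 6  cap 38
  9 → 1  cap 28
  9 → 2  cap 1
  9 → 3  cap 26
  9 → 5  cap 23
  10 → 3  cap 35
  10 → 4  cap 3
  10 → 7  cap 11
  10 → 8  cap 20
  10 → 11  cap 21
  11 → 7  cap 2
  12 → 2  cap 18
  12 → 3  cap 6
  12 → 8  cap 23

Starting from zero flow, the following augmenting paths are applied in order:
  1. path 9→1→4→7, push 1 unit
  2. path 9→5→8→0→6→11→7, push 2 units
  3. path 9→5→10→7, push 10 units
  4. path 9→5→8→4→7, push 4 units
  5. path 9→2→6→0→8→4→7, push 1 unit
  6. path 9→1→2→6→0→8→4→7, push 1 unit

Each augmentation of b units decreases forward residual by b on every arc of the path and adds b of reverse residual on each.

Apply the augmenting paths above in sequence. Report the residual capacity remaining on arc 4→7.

Residual capacity of (4,7): 10

after path 1 (9→1→4→7, push 1): res(4,7)=16
after path 2 (9→5→8→0→6→11→7, push 2): res(4,7)=16
after path 3 (9→5→10→7, push 10): res(4,7)=16
after path 4 (9→5→8→4→7, push 4): res(4,7)=12
after path 5 (9→2→6→0→8→4→7, push 1): res(4,7)=11
after path 6 (9→1→2→6→0→8→4→7, push 1): res(4,7)=10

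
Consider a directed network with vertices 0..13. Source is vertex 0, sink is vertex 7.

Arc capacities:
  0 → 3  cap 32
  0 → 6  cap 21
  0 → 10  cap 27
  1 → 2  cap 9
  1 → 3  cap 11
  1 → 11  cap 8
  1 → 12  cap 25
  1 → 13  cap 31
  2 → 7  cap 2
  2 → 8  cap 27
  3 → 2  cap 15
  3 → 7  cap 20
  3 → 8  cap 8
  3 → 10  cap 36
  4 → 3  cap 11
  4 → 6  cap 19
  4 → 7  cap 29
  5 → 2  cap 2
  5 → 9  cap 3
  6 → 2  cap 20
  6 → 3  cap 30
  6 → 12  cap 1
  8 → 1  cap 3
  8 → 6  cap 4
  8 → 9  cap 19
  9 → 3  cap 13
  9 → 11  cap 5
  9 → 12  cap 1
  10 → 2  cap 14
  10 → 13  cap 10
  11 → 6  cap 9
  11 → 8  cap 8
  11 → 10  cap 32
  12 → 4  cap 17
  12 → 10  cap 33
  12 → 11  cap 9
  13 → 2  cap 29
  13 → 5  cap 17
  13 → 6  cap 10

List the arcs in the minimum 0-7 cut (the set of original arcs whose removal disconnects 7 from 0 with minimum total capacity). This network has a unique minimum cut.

Min-cut arcs: {(2,7), (3,7), (6,12), (8,1), (9,12)} (total capacity 27)

augment #1: 0→3→7 push 20
augment #2: 0→3→2→7 push 2
augment #3: 0→6→12→4→7 push 1
augment #4: 0→3→8→1→12→4→7 push 3
augment #5: 0→3→8→9→12→4→7 push 1
max flow = 27; residual-reachable set from 0 gives S-side
cut edges (S→T): {(2,7), (3,7), (6,12), (8,1), (9,12)} total cap 27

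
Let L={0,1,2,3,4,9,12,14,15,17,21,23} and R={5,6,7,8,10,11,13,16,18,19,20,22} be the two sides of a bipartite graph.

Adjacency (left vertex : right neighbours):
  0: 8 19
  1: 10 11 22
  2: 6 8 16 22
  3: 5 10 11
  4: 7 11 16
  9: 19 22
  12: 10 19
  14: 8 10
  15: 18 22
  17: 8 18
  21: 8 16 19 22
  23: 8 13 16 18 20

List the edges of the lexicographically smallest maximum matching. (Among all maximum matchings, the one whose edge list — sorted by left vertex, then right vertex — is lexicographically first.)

Lex-smallest maximum matching: {(0,8), (1,11), (2,6), (3,5), (4,7), (9,19), (12,10), (15,22), (17,18), (21,16), (23,13)}

|M| = 11 (so the lex-smallest maximum matching has 11 edges)
process left vertices in ascending order; for each, take the smallest-labelled available neighbour that still permits 11 edges overall, or leave it unmatched if none does
lex-smallest matching: {0-8, 1-11, 2-6, 3-5, 4-7, 9-19, 12-10, 15-22, 17-18, 21-16, 23-13}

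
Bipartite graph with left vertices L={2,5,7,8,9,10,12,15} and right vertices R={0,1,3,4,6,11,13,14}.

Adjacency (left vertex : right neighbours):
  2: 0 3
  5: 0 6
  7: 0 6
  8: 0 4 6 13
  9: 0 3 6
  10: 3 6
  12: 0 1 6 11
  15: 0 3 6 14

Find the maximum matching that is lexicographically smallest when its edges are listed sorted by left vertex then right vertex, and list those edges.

Lex-smallest maximum matching: {(2,0), (5,6), (8,4), (9,3), (12,1), (15,14)}

|M| = 6 (so the lex-smallest maximum matching has 6 edges)
process left vertices in ascending order; for each, take the smallest-labelled available neighbour that still permits 6 edges overall, or leave it unmatched if none does
lex-smallest matching: {2-0, 5-6, 8-4, 9-3, 12-1, 15-14}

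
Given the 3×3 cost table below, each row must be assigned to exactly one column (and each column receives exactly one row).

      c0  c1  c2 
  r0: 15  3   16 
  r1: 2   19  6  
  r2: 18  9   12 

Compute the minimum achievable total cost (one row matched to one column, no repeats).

Minimum assignment cost: 17

optimal assignment: row0→col1 (cost 3), row1→col0 (cost 2), row2→col2 (cost 12)
total = 3 + 2 + 12 = 17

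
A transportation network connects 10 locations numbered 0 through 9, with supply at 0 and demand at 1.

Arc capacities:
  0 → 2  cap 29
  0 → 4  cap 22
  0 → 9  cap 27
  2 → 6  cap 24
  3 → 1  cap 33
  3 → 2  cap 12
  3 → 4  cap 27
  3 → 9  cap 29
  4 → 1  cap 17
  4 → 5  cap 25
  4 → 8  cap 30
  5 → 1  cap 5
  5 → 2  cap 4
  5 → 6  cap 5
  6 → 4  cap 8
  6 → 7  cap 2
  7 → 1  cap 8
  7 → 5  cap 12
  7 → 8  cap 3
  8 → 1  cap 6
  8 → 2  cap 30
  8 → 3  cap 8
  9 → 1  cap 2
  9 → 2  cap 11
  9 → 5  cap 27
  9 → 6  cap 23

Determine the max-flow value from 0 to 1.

Maximum flow value: 39

augment #1: 0→4→1 bottleneck 17, total now 17
augment #2: 0→9→1 bottleneck 2, total now 19
augment #3: 0→4→5→1 bottleneck 5, total now 24
augment #4: 0→2→6→7→1 bottleneck 2, total now 26
augment #5: 0→2→6→4→8→1 bottleneck 6, total now 32
augment #6: 0→2→6→4→8→3→1 bottleneck 2, total now 34
augment #7: 0→9→5→4→8→3→1 bottleneck 5, total now 39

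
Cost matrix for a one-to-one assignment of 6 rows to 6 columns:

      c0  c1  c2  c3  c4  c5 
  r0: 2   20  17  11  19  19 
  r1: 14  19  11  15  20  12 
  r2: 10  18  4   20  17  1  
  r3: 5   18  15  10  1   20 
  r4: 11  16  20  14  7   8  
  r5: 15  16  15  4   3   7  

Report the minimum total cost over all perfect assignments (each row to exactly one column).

Minimum assignment cost: 35

optimal assignment: row0→col0 (cost 2), row1→col2 (cost 11), row2→col5 (cost 1), row3→col4 (cost 1), row4→col1 (cost 16), row5→col3 (cost 4)
total = 2 + 11 + 1 + 1 + 16 + 4 = 35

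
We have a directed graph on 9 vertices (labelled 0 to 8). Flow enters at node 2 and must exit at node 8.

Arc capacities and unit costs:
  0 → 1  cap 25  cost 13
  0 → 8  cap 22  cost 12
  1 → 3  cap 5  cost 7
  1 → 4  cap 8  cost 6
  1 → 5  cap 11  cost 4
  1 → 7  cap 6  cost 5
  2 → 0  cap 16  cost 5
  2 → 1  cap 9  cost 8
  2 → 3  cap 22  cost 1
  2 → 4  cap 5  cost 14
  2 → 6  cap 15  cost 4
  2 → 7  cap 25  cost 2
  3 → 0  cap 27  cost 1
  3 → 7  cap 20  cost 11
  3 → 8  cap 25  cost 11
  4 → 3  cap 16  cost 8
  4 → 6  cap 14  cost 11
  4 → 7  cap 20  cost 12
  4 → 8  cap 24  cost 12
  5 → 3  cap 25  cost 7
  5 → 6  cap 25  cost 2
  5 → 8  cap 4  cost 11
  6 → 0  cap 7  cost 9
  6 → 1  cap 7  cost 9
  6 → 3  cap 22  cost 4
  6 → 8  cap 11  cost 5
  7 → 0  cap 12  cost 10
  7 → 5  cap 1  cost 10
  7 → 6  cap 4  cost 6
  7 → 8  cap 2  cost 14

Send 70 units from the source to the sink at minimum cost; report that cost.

shortest-cost path #1: 2→6→8 push 11 @ unit cost 9 (adds 99)
shortest-cost path #2: 2→3→8 push 22 @ unit cost 12 (adds 264)
shortest-cost path #3: 2→7→8 push 2 @ unit cost 16 (adds 32)
shortest-cost path #4: 2→0→8 push 16 @ unit cost 17 (adds 272)
shortest-cost path #5: 2→6→3→8 push 3 @ unit cost 19 (adds 57)
shortest-cost path #6: 2→6→3→0→8 push 1 @ unit cost 21 (adds 21)
shortest-cost path #7: 2→7→5→8 push 1 @ unit cost 23 (adds 23)
shortest-cost path #8: 2→1→5→8 push 3 @ unit cost 23 (adds 69)
shortest-cost path #9: 2→7→0→8 push 5 @ unit cost 24 (adds 120)
shortest-cost path #10: 2→4→8 push 5 @ unit cost 26 (adds 130)
shortest-cost path #11: 2→1→4→8 push 1 @ unit cost 26 (adds 26)
total cost = 1113

Minimum cost for 70 units: 1113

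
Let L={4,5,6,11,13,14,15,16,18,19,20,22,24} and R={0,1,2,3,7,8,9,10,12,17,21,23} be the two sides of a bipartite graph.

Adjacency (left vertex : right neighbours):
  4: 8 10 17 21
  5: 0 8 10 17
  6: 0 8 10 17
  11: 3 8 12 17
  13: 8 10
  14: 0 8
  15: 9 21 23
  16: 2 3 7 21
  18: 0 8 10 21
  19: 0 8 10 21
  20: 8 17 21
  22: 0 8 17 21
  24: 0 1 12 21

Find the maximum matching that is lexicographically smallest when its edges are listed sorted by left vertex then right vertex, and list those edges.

|M| = 9 (so the lex-smallest maximum matching has 9 edges)
process left vertices in ascending order; for each, take the smallest-labelled available neighbour that still permits 9 edges overall, or leave it unmatched if none does
lex-smallest matching: {4-8, 5-0, 6-10, 11-3, 15-9, 16-2, 18-21, 20-17, 24-1}

Lex-smallest maximum matching: {(4,8), (5,0), (6,10), (11,3), (15,9), (16,2), (18,21), (20,17), (24,1)}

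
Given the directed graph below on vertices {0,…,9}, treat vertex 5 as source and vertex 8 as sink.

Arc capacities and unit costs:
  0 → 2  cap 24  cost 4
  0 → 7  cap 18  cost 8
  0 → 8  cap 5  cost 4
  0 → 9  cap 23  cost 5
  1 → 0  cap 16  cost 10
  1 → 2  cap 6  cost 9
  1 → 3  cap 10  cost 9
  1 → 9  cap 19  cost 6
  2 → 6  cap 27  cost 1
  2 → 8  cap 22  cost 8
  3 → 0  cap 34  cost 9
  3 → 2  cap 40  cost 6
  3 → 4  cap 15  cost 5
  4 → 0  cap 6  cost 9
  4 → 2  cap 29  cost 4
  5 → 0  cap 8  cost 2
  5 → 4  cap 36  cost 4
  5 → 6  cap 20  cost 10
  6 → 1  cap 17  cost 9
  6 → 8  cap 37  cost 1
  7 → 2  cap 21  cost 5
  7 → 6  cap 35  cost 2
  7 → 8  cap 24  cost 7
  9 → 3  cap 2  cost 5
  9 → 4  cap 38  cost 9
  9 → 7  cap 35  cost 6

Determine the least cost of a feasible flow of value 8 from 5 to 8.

Minimum cost for 8 units: 54

shortest-cost path #1: 5→0→8 push 5 @ unit cost 6 (adds 30)
shortest-cost path #2: 5→0→2→6→8 push 3 @ unit cost 8 (adds 24)
total cost = 54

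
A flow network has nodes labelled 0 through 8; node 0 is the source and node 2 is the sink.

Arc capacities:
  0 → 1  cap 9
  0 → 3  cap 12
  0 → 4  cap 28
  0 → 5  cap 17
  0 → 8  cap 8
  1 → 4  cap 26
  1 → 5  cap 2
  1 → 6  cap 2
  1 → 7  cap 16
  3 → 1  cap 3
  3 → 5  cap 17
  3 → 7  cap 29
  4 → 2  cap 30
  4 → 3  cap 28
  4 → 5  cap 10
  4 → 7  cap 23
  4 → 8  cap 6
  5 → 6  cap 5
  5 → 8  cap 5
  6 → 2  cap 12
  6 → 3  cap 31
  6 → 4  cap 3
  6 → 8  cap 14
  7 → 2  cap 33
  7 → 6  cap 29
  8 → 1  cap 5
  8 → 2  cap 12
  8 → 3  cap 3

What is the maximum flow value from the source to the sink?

Maximum flow value: 67

augment #1: 0→4→2 bottleneck 28, total now 28
augment #2: 0→8→2 bottleneck 8, total now 36
augment #3: 0→1→4→2 bottleneck 2, total now 38
augment #4: 0→1→6→2 bottleneck 2, total now 40
augment #5: 0→1→7→2 bottleneck 5, total now 45
augment #6: 0→3→7→2 bottleneck 12, total now 57
augment #7: 0→5→6→2 bottleneck 5, total now 62
augment #8: 0→5→8→2 bottleneck 4, total now 66
augment #9: 0→5→8→1→7→2 bottleneck 1, total now 67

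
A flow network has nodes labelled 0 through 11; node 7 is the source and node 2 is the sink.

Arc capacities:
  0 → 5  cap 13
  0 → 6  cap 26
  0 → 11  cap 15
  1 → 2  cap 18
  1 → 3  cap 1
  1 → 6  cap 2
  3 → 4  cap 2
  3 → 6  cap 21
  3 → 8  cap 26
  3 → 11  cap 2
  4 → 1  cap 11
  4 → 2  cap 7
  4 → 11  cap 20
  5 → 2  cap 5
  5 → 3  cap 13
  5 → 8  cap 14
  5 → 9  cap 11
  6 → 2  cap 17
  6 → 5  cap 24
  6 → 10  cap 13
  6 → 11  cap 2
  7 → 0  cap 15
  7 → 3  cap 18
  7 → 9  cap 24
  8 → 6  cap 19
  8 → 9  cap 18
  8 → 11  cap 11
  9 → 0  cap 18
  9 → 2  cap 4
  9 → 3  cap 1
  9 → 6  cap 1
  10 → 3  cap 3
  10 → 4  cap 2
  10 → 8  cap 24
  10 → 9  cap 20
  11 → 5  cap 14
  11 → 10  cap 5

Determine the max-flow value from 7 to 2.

Maximum flow value: 30

augment #1: 7→9→2 bottleneck 4, total now 4
augment #2: 7→0→5→2 bottleneck 5, total now 9
augment #3: 7→0→6→2 bottleneck 10, total now 19
augment #4: 7→3→4→2 bottleneck 2, total now 21
augment #5: 7→3→6→2 bottleneck 7, total now 28
augment #6: 7→3→6→10→4→2 bottleneck 2, total now 30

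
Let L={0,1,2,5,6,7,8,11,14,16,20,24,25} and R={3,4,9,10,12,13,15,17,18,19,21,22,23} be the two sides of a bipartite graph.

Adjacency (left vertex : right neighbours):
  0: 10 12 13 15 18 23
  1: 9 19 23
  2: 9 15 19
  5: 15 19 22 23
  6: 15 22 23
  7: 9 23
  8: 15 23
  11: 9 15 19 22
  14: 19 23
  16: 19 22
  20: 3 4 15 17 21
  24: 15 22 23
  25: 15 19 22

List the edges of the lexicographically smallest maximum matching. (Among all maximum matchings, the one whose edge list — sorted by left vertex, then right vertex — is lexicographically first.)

|M| = 7 (so the lex-smallest maximum matching has 7 edges)
process left vertices in ascending order; for each, take the smallest-labelled available neighbour that still permits 7 edges overall, or leave it unmatched if none does
lex-smallest matching: {0-10, 1-9, 2-15, 5-19, 6-22, 7-23, 20-3}

Lex-smallest maximum matching: {(0,10), (1,9), (2,15), (5,19), (6,22), (7,23), (20,3)}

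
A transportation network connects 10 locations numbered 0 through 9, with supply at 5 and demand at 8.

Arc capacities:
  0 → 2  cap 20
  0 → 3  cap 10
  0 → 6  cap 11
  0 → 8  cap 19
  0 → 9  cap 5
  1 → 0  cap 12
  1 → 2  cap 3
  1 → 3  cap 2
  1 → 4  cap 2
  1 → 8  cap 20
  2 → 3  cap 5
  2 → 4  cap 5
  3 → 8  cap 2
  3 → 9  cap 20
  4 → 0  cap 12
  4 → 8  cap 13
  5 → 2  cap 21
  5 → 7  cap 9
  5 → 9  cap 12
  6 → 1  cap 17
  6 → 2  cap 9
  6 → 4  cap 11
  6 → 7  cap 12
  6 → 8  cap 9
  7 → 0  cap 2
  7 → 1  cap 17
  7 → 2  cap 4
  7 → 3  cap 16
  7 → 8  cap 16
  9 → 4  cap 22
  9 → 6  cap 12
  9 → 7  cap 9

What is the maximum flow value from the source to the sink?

Maximum flow value: 31

augment #1: 5→7→8 bottleneck 9, total now 9
augment #2: 5→2→3→8 bottleneck 2, total now 11
augment #3: 5→2→4→8 bottleneck 5, total now 16
augment #4: 5→9→4→8 bottleneck 8, total now 24
augment #5: 5→9→6→8 bottleneck 4, total now 28
augment #6: 5→2→3→9→6→8 bottleneck 3, total now 31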